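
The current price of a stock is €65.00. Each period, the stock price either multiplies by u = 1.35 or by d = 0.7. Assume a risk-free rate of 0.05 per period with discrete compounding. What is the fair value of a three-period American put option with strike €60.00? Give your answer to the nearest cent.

€8.81

Risk-neutral probability p = (1 + 0.05 − 0.7)/(1.35 − 0.7) = 0.3500/0.6500 = 0.5385
Terminal stock prices: S_uuu = 159.9, S_uud = 82.92, S_udd = 43, S_ddd = 22.29
Terminal payoffs (K − S): max(-99.92, 0) = 0, max(-22.92, 0) = 0, max(17, 0) = 17, max(37.71, 0) = 37.71
Node uu (S = 118.5): continuation = 1/1.05·[0.5385·0.0000 + 0.4615·0.0000] = 0.0000; exercise value = 0.0000 ≤ continuation, so V_uu = 0.0000
Node ud (S = 61.42): continuation = 1/1.05·[0.5385·0.0000 + 0.4615·17.0025] = 7.4736; exercise value = 0.0000 ≤ continuation, so V_ud = 7.4736
Node dd (S = 31.85): continuation = 1/1.05·[0.5385·17.0025 + 0.4615·37.7050] = 25.2929; exercise value = 28.1500 > continuation, so V_dd = 28.1500 (exercise)
Node u (S = 87.75): continuation = 1/1.05·[0.5385·0.0000 + 0.4615·7.4736] = 3.2851; exercise value = 0.0000 ≤ continuation, so V_u = 3.2851
Node d (S = 45.5): continuation = 1/1.05·[0.5385·7.4736 + 0.4615·28.1500] = 16.2063; exercise value = 14.5000 ≤ continuation, so V_d = 16.2063
Node 0 (S = 65): continuation = 1/1.05·[0.5385·3.2851 + 0.4615·16.2063] = 8.8083; exercise value = 0.0000 ≤ continuation, so V_0 = 8.8083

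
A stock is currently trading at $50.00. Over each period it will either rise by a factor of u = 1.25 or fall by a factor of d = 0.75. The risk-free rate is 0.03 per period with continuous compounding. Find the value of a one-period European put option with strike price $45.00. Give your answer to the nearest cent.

Risk-neutral probability p = (e^0.03 − 0.75)/(1.25 − 0.75) = 0.2805/0.5000 = 0.5609
Terminal stock prices: S_u = 62.5, S_d = 37.5
Terminal payoffs (K − S): max(-17.5, 0) = 0, max(7.5, 0) = 7.5
Node 0 (S = 50): V_0 = e^(−0.03)·[0.5609·0.0000 + 0.4391·7.5000] = 3.1959

$3.20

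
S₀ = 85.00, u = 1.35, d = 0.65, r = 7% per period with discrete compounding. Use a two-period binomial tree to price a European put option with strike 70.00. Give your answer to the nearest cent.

4.76

Risk-neutral probability p = (1 + 0.07 − 0.65)/(1.35 − 0.65) = 0.4200/0.7000 = 0.6000
Terminal stock prices: S_uu = 154.9, S_ud = 74.59, S_dd = 35.91
Terminal payoffs (K − S): max(-84.91, 0) = 0, max(-4.588, 0) = 0, max(34.09, 0) = 34.09
Node u (S = 114.8): V_u = 1/1.07·[0.6000·0.0000 + 0.4000·0.0000] = 0.0000
Node d (S = 55.25): V_d = 1/1.07·[0.6000·0.0000 + 0.4000·34.0875] = 12.7430
Node 0 (S = 85): V_0 = 1/1.07·[0.6000·0.0000 + 0.4000·12.7430] = 4.7637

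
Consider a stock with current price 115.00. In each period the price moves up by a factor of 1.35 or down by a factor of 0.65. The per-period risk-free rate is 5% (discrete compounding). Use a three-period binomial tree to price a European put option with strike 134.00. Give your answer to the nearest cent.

Risk-neutral probability p = (1 + 0.05 − 0.65)/(1.35 − 0.65) = 0.4000/0.7000 = 0.5714
Terminal stock prices: S_uuu = 282.9, S_uud = 136.2, S_udd = 65.59, S_ddd = 31.58
Terminal payoffs (K − S): max(-148.9, 0) = 0, max(-2.232, 0) = 0, max(68.41, 0) = 68.41, max(102.4, 0) = 102.4
Node uu (S = 209.6): V_uu = 1/1.05·[0.5714·0.0000 + 0.4286·0.0000] = 0.0000
Node ud (S = 100.9): V_ud = 1/1.05·[0.5714·0.0000 + 0.4286·68.4069] = 27.9212
Node dd (S = 48.59): V_dd = 1/1.05·[0.5714·68.4069 + 0.4286·102.4181] = 79.0315
Node u (S = 155.2): V_u = 1/1.05·[0.5714·0.0000 + 0.4286·27.9212] = 11.3964
Node d (S = 74.75): V_d = 1/1.05·[0.5714·27.9212 + 0.4286·79.0315] = 47.4530
Node 0 (S = 115): V_0 = 1/1.05·[0.5714·11.3964 + 0.4286·47.4530] = 25.5707

25.57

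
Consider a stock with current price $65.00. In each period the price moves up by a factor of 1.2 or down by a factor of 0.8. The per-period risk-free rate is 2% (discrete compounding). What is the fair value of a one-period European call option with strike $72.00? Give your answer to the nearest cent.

Risk-neutral probability p = (1 + 0.02 − 0.8)/(1.2 − 0.8) = 0.2200/0.4000 = 0.5500
Terminal stock prices: S_u = 78, S_d = 52
Terminal payoffs (S − K): max(6, 0) = 6, max(-20, 0) = 0
Node 0 (S = 65): V_0 = 1/1.02·[0.5500·6.0000 + 0.4500·0.0000] = 3.2353

$3.24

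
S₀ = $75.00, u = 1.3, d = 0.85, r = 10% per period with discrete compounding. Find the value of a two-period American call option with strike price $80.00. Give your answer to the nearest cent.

$13.10

Risk-neutral probability p = (1 + 0.1 − 0.85)/(1.3 − 0.85) = 0.2500/0.4500 = 0.5556
Terminal stock prices: S_uu = 126.8, S_ud = 82.88, S_dd = 54.19
Terminal payoffs (S − K): max(46.75, 0) = 46.75, max(2.875, 0) = 2.875, max(-25.81, 0) = 0
Node u (S = 97.5): continuation = 1/1.1·[0.5556·46.7500 + 0.4444·2.8750] = 24.7727; exercise value = 17.5000 ≤ continuation, so V_u = 24.7727
Node d (S = 63.75): continuation = 1/1.1·[0.5556·2.8750 + 0.4444·0.0000] = 1.4520; exercise value = 0.0000 ≤ continuation, so V_d = 1.4520
Node 0 (S = 75): continuation = 1/1.1·[0.5556·24.7727 + 0.4444·1.4520] = 13.0982; exercise value = 0.0000 ≤ continuation, so V_0 = 13.0982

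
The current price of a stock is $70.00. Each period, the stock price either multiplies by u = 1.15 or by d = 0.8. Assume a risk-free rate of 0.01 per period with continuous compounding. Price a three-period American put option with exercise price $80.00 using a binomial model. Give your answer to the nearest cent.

$14.00

Risk-neutral probability p = (e^0.01 − 0.8)/(1.15 − 0.8) = 0.2101/0.3500 = 0.6001
Terminal stock prices: S_uuu = 106.5, S_uud = 74.06, S_udd = 51.52, S_ddd = 35.84
Terminal payoffs (K − S): max(-26.46, 0) = 0, max(5.94, 0) = 5.94, max(28.48, 0) = 28.48, max(44.16, 0) = 44.16
Node uu (S = 92.57): continuation = e^(−0.01)·[0.6001·0.0000 + 0.3999·5.9400] = 2.3515; exercise value = 0.0000 ≤ continuation, so V_uu = 2.3515
Node ud (S = 64.4): continuation = e^(−0.01)·[0.6001·5.9400 + 0.3999·28.4800] = 14.8040; exercise value = 15.6000 > continuation, so V_ud = 15.6000 (exercise)
Node dd (S = 44.8): continuation = e^(−0.01)·[0.6001·28.4800 + 0.3999·44.1600] = 34.4040; exercise value = 35.2000 > continuation, so V_dd = 35.2000 (exercise)
Node u (S = 80.5): continuation = e^(−0.01)·[0.6001·2.3515 + 0.3999·15.6000] = 7.5729; exercise value = 0.0000 ≤ continuation, so V_u = 7.5729
Node d (S = 56): continuation = e^(−0.01)·[0.6001·15.6000 + 0.3999·35.2000] = 23.2040; exercise value = 24.0000 > continuation, so V_d = 24.0000 (exercise)
Node 0 (S = 70): continuation = e^(−0.01)·[0.6001·7.5729 + 0.3999·24.0000] = 14.0007; exercise value = 10.0000 ≤ continuation, so V_0 = 14.0007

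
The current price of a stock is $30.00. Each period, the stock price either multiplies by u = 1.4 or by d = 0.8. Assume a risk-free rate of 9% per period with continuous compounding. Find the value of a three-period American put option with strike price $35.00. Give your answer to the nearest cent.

$5.91

Risk-neutral probability p = (e^0.09 − 0.8)/(1.4 − 0.8) = 0.2942/0.6000 = 0.4903
Terminal stock prices: S_uuu = 82.32, S_uud = 47.04, S_udd = 26.88, S_ddd = 15.36
Terminal payoffs (K − S): max(-47.32, 0) = 0, max(-12.04, 0) = 0, max(8.12, 0) = 8.12, max(19.64, 0) = 19.64
Node uu (S = 58.8): continuation = e^(−0.09)·[0.4903·0.0000 + 0.5097·0.0000] = 0.0000; exercise value = 0.0000 ≤ continuation, so V_uu = 0.0000
Node ud (S = 33.6): continuation = e^(−0.09)·[0.4903·0.0000 + 0.5097·8.1200] = 3.7826; exercise value = 1.4000 ≤ continuation, so V_ud = 3.7826
Node dd (S = 19.2): continuation = e^(−0.09)·[0.4903·8.1200 + 0.5097·19.6400] = 12.7876; exercise value = 15.8000 > continuation, so V_dd = 15.8000 (exercise)
Node u (S = 42): continuation = e^(−0.09)·[0.4903·0.0000 + 0.5097·3.7826] = 1.7621; exercise value = 0.0000 ≤ continuation, so V_u = 1.7621
Node d (S = 24): continuation = e^(−0.09)·[0.4903·3.7826 + 0.5097·15.8000] = 9.0552; exercise value = 11.0000 > continuation, so V_d = 11.0000 (exercise)
Node 0 (S = 30): continuation = e^(−0.09)·[0.4903·1.7621 + 0.5097·11.0000] = 5.9138; exercise value = 5.0000 ≤ continuation, so V_0 = 5.9138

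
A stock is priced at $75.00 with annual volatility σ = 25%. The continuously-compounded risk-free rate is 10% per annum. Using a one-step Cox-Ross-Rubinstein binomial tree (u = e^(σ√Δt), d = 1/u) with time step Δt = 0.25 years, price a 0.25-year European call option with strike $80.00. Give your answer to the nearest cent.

$2.77

CRR parameters: u = e^(σ√Δt) = e^(0.25·√0.25) = 1.1331, d = 1/u = 0.8825
Per-period rate: rΔt = 0.1·0.25 = 0.025, so R = e^0.025 = 1.0253
Risk-neutral probability p = (e^0.025 − 0.8825)/(1.1331 − 0.8825) = 0.1428/0.2507 = 0.5698
Terminal stock prices: S_u = 84.99, S_d = 66.19
Terminal payoffs (S − K): max(4.986, 0) = 4.986, max(-13.81, 0) = 0
Node 0 (S = 75): V_0 = e^(−0.025)·[0.5698·4.9861 + 0.4302·0.0000] = 2.7709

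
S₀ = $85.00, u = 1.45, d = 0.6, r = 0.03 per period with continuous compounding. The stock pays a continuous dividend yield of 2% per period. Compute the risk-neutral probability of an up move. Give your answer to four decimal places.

p = 0.4824

Per-period risk-free factor R = e^0.03 = 1.0305; dividend-adjusted growth = e^(0.03−0.02) = 1.0101.
Risk-neutral probability p = (1.0101 − 0.6)/(1.45 − 0.6) = 0.4101/0.8500 = 0.4824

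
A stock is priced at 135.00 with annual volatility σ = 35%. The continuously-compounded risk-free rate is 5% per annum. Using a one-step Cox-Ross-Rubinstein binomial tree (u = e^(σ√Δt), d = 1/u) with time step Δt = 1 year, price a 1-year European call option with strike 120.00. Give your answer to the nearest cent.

CRR parameters: u = e^(σ√Δt) = e^(0.35·√1) = 1.4191, d = 1/u = 0.7047
Per-period rate: rΔt = 0.05·1 = 0.05, so R = e^0.05 = 1.0513
Risk-neutral probability p = (e^0.05 − 0.7047)/(1.4191 − 0.7047) = 0.3466/0.7144 = 0.4852
Terminal stock prices: S_u = 191.6, S_d = 95.13
Terminal payoffs (S − K): max(71.57, 0) = 71.57, max(-24.87, 0) = 0
Node 0 (S = 135): V_0 = e^(−0.05)·[0.4852·71.5741 + 0.5148·0.0000] = 33.0308

33.03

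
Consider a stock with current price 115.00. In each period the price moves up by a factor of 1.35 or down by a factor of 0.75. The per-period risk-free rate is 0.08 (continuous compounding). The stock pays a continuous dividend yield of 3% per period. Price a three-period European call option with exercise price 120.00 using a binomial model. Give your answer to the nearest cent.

27.24

Per-period risk-free factor R = e^0.08 = 1.0833; dividend-adjusted growth = e^(0.08−0.03) = 1.0513.
Risk-neutral probability p = (1.0513 − 0.75)/(1.35 − 0.75) = 0.3013/0.6000 = 0.5021
Terminal stock prices: S_uuu = 282.9, S_uud = 157.2, S_udd = 87.33, S_ddd = 48.52
Terminal payoffs (S − K): max(162.9, 0) = 162.9, max(37.19, 0) = 37.19, max(-32.67, 0) = 0, max(-71.48, 0) = 0
Node uu (S = 209.6): V_uu = e^(−0.08)·[0.5021·162.9431 + 0.4979·37.1906] = 92.6193
Node ud (S = 116.4): V_ud = e^(−0.08)·[0.5021·37.1906 + 0.4979·0.0000] = 17.2384
Node dd (S = 64.69): V_dd = e^(−0.08)·[0.5021·0.0000 + 0.4979·0.0000] = 0.0000
Node u (S = 155.2): V_u = e^(−0.08)·[0.5021·92.6193 + 0.4979·17.2384] = 50.8531
Node d (S = 86.25): V_d = e^(−0.08)·[0.5021·17.2384 + 0.4979·0.0000] = 7.9902
Node 0 (S = 115): V_0 = e^(−0.08)·[0.5021·50.8531 + 0.4979·7.9902] = 27.2434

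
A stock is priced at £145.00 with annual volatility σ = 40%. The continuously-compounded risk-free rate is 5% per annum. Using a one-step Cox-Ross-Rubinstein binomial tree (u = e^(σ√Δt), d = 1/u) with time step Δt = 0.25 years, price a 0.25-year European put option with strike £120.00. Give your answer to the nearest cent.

£0.66

CRR parameters: u = e^(σ√Δt) = e^(0.4·√0.25) = 1.2214, d = 1/u = 0.8187
Per-period rate: rΔt = 0.05·0.25 = 0.0125, so R = e^0.0125 = 1.0126
Risk-neutral probability p = (e^0.0125 − 0.8187)/(1.2214 − 0.8187) = 0.1938/0.4027 = 0.4814
Terminal stock prices: S_u = 177.1, S_d = 118.7
Terminal payoffs (K − S): max(-57.1, 0) = 0, max(1.284, 0) = 1.284
Node 0 (S = 145): V_0 = e^(−0.0125)·[0.4814·0.0000 + 0.5186·1.2840] = 0.6576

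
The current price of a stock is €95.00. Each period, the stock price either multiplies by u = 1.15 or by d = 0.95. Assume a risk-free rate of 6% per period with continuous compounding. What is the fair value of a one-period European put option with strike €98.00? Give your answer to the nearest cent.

Risk-neutral probability p = (e^0.06 − 0.95)/(1.15 − 0.95) = 0.1118/0.2000 = 0.5592
Terminal stock prices: S_u = 109.2, S_d = 90.25
Terminal payoffs (K − S): max(-11.25, 0) = 0, max(7.75, 0) = 7.75
Node 0 (S = 95): V_0 = e^(−0.06)·[0.5592·0.0000 + 0.4408·7.7500] = 3.2174

€3.22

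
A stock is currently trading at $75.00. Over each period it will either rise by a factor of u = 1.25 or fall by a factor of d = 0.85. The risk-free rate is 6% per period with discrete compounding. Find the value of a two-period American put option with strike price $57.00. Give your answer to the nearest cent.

Risk-neutral probability p = (1 + 0.06 − 0.85)/(1.25 − 0.85) = 0.2100/0.4000 = 0.5250
Terminal stock prices: S_uu = 117.2, S_ud = 79.69, S_dd = 54.19
Terminal payoffs (K − S): max(-60.19, 0) = 0, max(-22.69, 0) = 0, max(2.813, 0) = 2.813
Node u (S = 93.75): continuation = 1/1.06·[0.5250·0.0000 + 0.4750·0.0000] = 0.0000; exercise value = 0.0000 ≤ continuation, so V_u = 0.0000
Node d (S = 63.75): continuation = 1/1.06·[0.5250·0.0000 + 0.4750·2.8125] = 1.2603; exercise value = 0.0000 ≤ continuation, so V_d = 1.2603
Node 0 (S = 75): continuation = 1/1.06·[0.5250·0.0000 + 0.4750·1.2603] = 0.5648; exercise value = 0.0000 ≤ continuation, so V_0 = 0.5648

$0.56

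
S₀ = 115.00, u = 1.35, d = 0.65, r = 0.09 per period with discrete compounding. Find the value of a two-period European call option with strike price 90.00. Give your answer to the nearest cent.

44.06

Risk-neutral probability p = (1 + 0.09 − 0.65)/(1.35 − 0.65) = 0.4400/0.7000 = 0.6286
Terminal stock prices: S_uu = 209.6, S_ud = 100.9, S_dd = 48.59
Terminal payoffs (S − K): max(119.6, 0) = 119.6, max(10.91, 0) = 10.91, max(-41.41, 0) = 0
Node u (S = 155.2): V_u = 1/1.09·[0.6286·119.5875 + 0.3714·10.9125] = 72.6812
Node d (S = 74.75): V_d = 1/1.09·[0.6286·10.9125 + 0.3714·0.0000] = 6.2929
Node 0 (S = 115): V_0 = 1/1.09·[0.6286·72.6812 + 0.3714·6.2929] = 44.0575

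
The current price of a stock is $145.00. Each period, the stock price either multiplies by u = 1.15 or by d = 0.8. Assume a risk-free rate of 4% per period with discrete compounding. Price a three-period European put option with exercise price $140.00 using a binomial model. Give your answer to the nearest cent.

$7.83

Risk-neutral probability p = (1 + 0.04 − 0.8)/(1.15 − 0.8) = 0.2400/0.3500 = 0.6857
Terminal stock prices: S_uuu = 220.5, S_uud = 153.4, S_udd = 106.7, S_ddd = 74.24
Terminal payoffs (K − S): max(-80.53, 0) = 0, max(-13.41, 0) = 0, max(33.28, 0) = 33.28, max(65.76, 0) = 65.76
Node uu (S = 191.8): V_uu = 1/1.04·[0.6857·0.0000 + 0.3143·0.0000] = 0.0000
Node ud (S = 133.4): V_ud = 1/1.04·[0.6857·0.0000 + 0.3143·33.2800] = 10.0571
Node dd (S = 92.8): V_dd = 1/1.04·[0.6857·33.2800 + 0.3143·65.7600] = 41.8154
Node u (S = 166.8): V_u = 1/1.04·[0.6857·0.0000 + 0.3143·10.0571] = 3.0392
Node d (S = 116): V_d = 1/1.04·[0.6857·10.0571 + 0.3143·41.8154] = 19.2676
Node 0 (S = 145): V_0 = 1/1.04·[0.6857·3.0392 + 0.3143·19.2676] = 7.8265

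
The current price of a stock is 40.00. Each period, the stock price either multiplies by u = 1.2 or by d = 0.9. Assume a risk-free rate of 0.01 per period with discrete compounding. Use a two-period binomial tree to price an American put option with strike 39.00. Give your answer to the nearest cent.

Risk-neutral probability p = (1 + 0.01 − 0.9)/(1.2 − 0.9) = 0.1100/0.3000 = 0.3667
Terminal stock prices: S_uu = 57.6, S_ud = 43.2, S_dd = 32.4
Terminal payoffs (K − S): max(-18.6, 0) = 0, max(-4.2, 0) = 0, max(6.6, 0) = 6.6
Node u (S = 48): continuation = 1/1.01·[0.3667·0.0000 + 0.6333·0.0000] = 0.0000; exercise value = 0.0000 ≤ continuation, so V_u = 0.0000
Node d (S = 36): continuation = 1/1.01·[0.3667·0.0000 + 0.6333·6.6000] = 4.1386; exercise value = 3.0000 ≤ continuation, so V_d = 4.1386
Node 0 (S = 40): continuation = 1/1.01·[0.3667·0.0000 + 0.6333·4.1386] = 2.5952; exercise value = 0.0000 ≤ continuation, so V_0 = 2.5952

2.60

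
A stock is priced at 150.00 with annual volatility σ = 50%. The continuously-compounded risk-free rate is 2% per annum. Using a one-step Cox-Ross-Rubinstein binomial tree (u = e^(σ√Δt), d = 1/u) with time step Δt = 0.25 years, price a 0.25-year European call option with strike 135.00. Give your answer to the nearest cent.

25.66

CRR parameters: u = e^(σ√Δt) = e^(0.5·√0.25) = 1.2840, d = 1/u = 0.7788
Per-period rate: rΔt = 0.02·0.25 = 0.005, so R = e^0.005 = 1.0050
Risk-neutral probability p = (e^0.005 − 0.7788)/(1.2840 − 0.7788) = 0.2262/0.5052 = 0.4477
Terminal stock prices: S_u = 192.6, S_d = 116.8
Terminal payoffs (S − K): max(57.6, 0) = 57.6, max(-18.18, 0) = 0
Node 0 (S = 150): V_0 = e^(−0.005)·[0.4477·57.6038 + 0.5523·0.0000] = 25.6632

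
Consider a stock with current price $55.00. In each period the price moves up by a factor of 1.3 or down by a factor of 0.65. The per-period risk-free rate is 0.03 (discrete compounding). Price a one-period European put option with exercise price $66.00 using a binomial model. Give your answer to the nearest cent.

Risk-neutral probability p = (1 + 0.03 − 0.65)/(1.3 − 0.65) = 0.3800/0.6500 = 0.5846
Terminal stock prices: S_u = 71.5, S_d = 35.75
Terminal payoffs (K − S): max(-5.5, 0) = 0, max(30.25, 0) = 30.25
Node 0 (S = 55): V_0 = 1/1.03·[0.5846·0.0000 + 0.4154·30.2500] = 12.1994

$12.20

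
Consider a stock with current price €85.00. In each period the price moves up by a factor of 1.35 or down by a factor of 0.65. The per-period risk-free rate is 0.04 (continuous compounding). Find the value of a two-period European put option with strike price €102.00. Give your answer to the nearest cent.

Risk-neutral probability p = (e^0.04 − 0.65)/(1.35 − 0.65) = 0.3908/0.7000 = 0.5583
Terminal stock prices: S_uu = 154.9, S_ud = 74.59, S_dd = 35.91
Terminal payoffs (K − S): max(-52.91, 0) = 0, max(27.41, 0) = 27.41, max(66.09, 0) = 66.09
Node u (S = 114.8): V_u = e^(−0.04)·[0.5583·0.0000 + 0.4417·27.4125] = 11.6333
Node d (S = 55.25): V_d = e^(−0.04)·[0.5583·27.4125 + 0.4417·66.0875] = 42.7505
Node 0 (S = 85): V_0 = e^(−0.04)·[0.5583·11.6333 + 0.4417·42.7505] = 24.3827

€24.38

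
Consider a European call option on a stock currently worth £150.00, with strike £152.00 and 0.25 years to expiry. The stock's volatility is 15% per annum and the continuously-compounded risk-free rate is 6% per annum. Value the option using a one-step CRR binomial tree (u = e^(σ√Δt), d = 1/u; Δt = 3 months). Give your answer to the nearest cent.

CRR parameters: u = e^(σ√Δt) = e^(0.15·√0.25) = 1.0779, d = 1/u = 0.9277
Per-period rate: rΔt = 0.06·0.25 = 0.015, so R = e^0.015 = 1.0151
Risk-neutral probability p = (e^0.015 − 0.9277)/(1.0779 − 0.9277) = 0.0874/0.1501 = 0.5819
Terminal stock prices: S_u = 161.7, S_d = 139.2
Terminal payoffs (S − K): max(9.683, 0) = 9.683, max(-12.84, 0) = 0
Node 0 (S = 150): V_0 = e^(−0.015)·[0.5819·9.6826 + 0.4181·0.0000] = 5.5506

£5.55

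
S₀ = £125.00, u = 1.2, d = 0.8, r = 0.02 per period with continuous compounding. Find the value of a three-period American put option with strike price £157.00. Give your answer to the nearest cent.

£35.58

Risk-neutral probability p = (e^0.02 − 0.8)/(1.2 − 0.8) = 0.2202/0.4000 = 0.5505
Terminal stock prices: S_uuu = 216, S_uud = 144, S_udd = 96, S_ddd = 64
Terminal payoffs (K − S): max(-59, 0) = 0, max(13, 0) = 13, max(61, 0) = 61, max(93, 0) = 93
Node uu (S = 180): continuation = e^(−0.02)·[0.5505·0.0000 + 0.4495·13.0000] = 5.7277; exercise value = 0.0000 ≤ continuation, so V_uu = 5.7277
Node ud (S = 120): continuation = e^(−0.02)·[0.5505·13.0000 + 0.4495·61.0000] = 33.8912; exercise value = 37.0000 > continuation, so V_ud = 37.0000 (exercise)
Node dd (S = 80): continuation = e^(−0.02)·[0.5505·61.0000 + 0.4495·93.0000] = 73.8912; exercise value = 77.0000 > continuation, so V_dd = 77.0000 (exercise)
Node u (S = 150): continuation = e^(−0.02)·[0.5505·5.7277 + 0.4495·37.0000] = 19.3928; exercise value = 7.0000 ≤ continuation, so V_u = 19.3928
Node d (S = 100): continuation = e^(−0.02)·[0.5505·37.0000 + 0.4495·77.0000] = 53.8912; exercise value = 57.0000 > continuation, so V_d = 57.0000 (exercise)
Node 0 (S = 125): continuation = e^(−0.02)·[0.5505·19.3928 + 0.4495·57.0000] = 35.5784; exercise value = 32.0000 ≤ continuation, so V_0 = 35.5784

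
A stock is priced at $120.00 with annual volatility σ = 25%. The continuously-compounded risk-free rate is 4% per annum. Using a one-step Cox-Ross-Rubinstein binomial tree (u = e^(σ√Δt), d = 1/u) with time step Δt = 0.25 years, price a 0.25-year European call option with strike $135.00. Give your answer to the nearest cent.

$0.49

CRR parameters: u = e^(σ√Δt) = e^(0.25·√0.25) = 1.1331, d = 1/u = 0.8825
Per-period rate: rΔt = 0.04·0.25 = 0.01, so R = e^0.01 = 1.0101
Risk-neutral probability p = (e^0.01 − 0.8825)/(1.1331 − 0.8825) = 0.1276/0.2507 = 0.5089
Terminal stock prices: S_u = 136, S_d = 105.9
Terminal payoffs (S − K): max(0.9778, 0) = 0.9778, max(-29.1, 0) = 0
Node 0 (S = 120): V_0 = e^(−0.01)·[0.5089·0.9778 + 0.4911·0.0000] = 0.4926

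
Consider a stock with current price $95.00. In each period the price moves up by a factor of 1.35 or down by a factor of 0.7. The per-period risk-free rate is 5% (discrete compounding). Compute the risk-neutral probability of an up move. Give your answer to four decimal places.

p = 0.5385

Risk-neutral probability p = (1 + 0.05 − 0.7)/(1.35 − 0.7) = 0.3500/0.6500 = 0.5385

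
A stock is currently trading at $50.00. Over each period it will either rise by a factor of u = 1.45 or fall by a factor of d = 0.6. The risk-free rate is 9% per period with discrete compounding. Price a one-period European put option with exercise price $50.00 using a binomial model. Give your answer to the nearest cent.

Risk-neutral probability p = (1 + 0.09 − 0.6)/(1.45 − 0.6) = 0.4900/0.8500 = 0.5765
Terminal stock prices: S_u = 72.5, S_d = 30
Terminal payoffs (K − S): max(-22.5, 0) = 0, max(20, 0) = 20
Node 0 (S = 50): V_0 = 1/1.09·[0.5765·0.0000 + 0.4235·20.0000] = 7.7712

$7.77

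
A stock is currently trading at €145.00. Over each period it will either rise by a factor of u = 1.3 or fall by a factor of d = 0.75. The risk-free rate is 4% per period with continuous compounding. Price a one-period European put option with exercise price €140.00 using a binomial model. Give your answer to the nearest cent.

Risk-neutral probability p = (e^0.04 − 0.75)/(1.3 − 0.75) = 0.2908/0.5500 = 0.5287
Terminal stock prices: S_u = 188.5, S_d = 108.8
Terminal payoffs (K − S): max(-48.5, 0) = 0, max(31.25, 0) = 31.25
Node 0 (S = 145): V_0 = e^(−0.04)·[0.5287·0.0000 + 0.4713·31.2500] = 14.1492

€14.15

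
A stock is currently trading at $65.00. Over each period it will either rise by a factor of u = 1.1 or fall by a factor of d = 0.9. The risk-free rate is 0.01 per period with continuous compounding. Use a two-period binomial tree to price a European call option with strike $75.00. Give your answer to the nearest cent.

$1.08

Risk-neutral probability p = (e^0.01 − 0.9)/(1.1 − 0.9) = 0.1101/0.2000 = 0.5503
Terminal stock prices: S_uu = 78.65, S_ud = 64.35, S_dd = 52.65
Terminal payoffs (S − K): max(3.65, 0) = 3.65, max(-10.65, 0) = 0, max(-22.35, 0) = 0
Node u (S = 71.5): V_u = e^(−0.01)·[0.5503·3.6500 + 0.4497·0.0000] = 1.9884
Node d (S = 58.5): V_d = e^(−0.01)·[0.5503·0.0000 + 0.4497·0.0000] = 0.0000
Node 0 (S = 65): V_0 = e^(−0.01)·[0.5503·1.9884 + 0.4497·0.0000] = 1.0832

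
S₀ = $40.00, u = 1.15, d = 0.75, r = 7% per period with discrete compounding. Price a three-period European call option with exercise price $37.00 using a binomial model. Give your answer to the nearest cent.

Risk-neutral probability p = (1 + 0.07 − 0.75)/(1.15 − 0.75) = 0.3200/0.4000 = 0.8000
Terminal stock prices: S_uuu = 60.83, S_uud = 39.67, S_udd = 25.88, S_ddd = 16.88
Terminal payoffs (S − K): max(23.83, 0) = 23.83, max(2.675, 0) = 2.675, max(-11.12, 0) = 0, max(-20.12, 0) = 0
Node uu (S = 52.9): V_uu = 1/1.07·[0.8000·23.8350 + 0.2000·2.6750] = 18.3206
Node ud (S = 34.5): V_ud = 1/1.07·[0.8000·2.6750 + 0.2000·0.0000] = 2.0000
Node dd (S = 22.5): V_dd = 1/1.07·[0.8000·0.0000 + 0.2000·0.0000] = 0.0000
Node u (S = 46): V_u = 1/1.07·[0.8000·18.3206 + 0.2000·2.0000] = 14.0714
Node d (S = 30): V_d = 1/1.07·[0.8000·2.0000 + 0.2000·0.0000] = 1.4953
Node 0 (S = 40): V_0 = 1/1.07·[0.8000·14.0714 + 0.2000·1.4953] = 10.8002

$10.80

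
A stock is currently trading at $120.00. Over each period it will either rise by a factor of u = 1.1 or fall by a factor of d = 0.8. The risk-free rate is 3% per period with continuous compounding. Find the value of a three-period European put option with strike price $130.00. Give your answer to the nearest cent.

$11.12

Risk-neutral probability p = (e^0.03 − 0.8)/(1.1 − 0.8) = 0.2305/0.3000 = 0.7682
Terminal stock prices: S_uuu = 159.7, S_uud = 116.2, S_udd = 84.48, S_ddd = 61.44
Terminal payoffs (K − S): max(-29.72, 0) = 0, max(13.84, 0) = 13.84, max(45.52, 0) = 45.52, max(68.56, 0) = 68.56
Node uu (S = 145.2): V_uu = e^(−0.03)·[0.7682·0.0000 + 0.2318·13.8400] = 3.1135
Node ud (S = 105.6): V_ud = e^(−0.03)·[0.7682·13.8400 + 0.2318·45.5200] = 20.5579
Node dd (S = 76.8): V_dd = e^(−0.03)·[0.7682·45.5200 + 0.2318·68.5600] = 49.3579
Node u (S = 132): V_u = e^(−0.03)·[0.7682·3.1135 + 0.2318·20.5579] = 6.9459
Node d (S = 96): V_d = e^(−0.03)·[0.7682·20.5579 + 0.2318·49.3579] = 26.4294
Node 0 (S = 120): V_0 = e^(−0.03)·[0.7682·6.9459 + 0.2318·26.4294] = 11.1238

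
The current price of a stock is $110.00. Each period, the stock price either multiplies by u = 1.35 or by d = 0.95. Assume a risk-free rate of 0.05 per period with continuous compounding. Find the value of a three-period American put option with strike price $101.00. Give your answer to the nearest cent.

Risk-neutral probability p = (e^0.05 − 0.95)/(1.35 − 0.95) = 0.1013/0.4000 = 0.2532
Terminal stock prices: S_uuu = 270.6, S_uud = 190.5, S_udd = 134, S_ddd = 94.31
Terminal payoffs (K − S): max(-169.6, 0) = 0, max(-89.45, 0) = 0, max(-33.02, 0) = 0, max(6.689, 0) = 6.689
Node uu (S = 200.5): continuation = e^(−0.05)·[0.2532·0.0000 + 0.7468·0.0000] = 0.0000; exercise value = 0.0000 ≤ continuation, so V_uu = 0.0000
Node ud (S = 141.1): continuation = e^(−0.05)·[0.2532·0.0000 + 0.7468·0.0000] = 0.0000; exercise value = 0.0000 ≤ continuation, so V_ud = 0.0000
Node dd (S = 99.27): continuation = e^(−0.05)·[0.2532·0.0000 + 0.7468·6.6888] = 4.7517; exercise value = 1.7250 ≤ continuation, so V_dd = 4.7517
Node u (S = 148.5): continuation = e^(−0.05)·[0.2532·0.0000 + 0.7468·0.0000] = 0.0000; exercise value = 0.0000 ≤ continuation, so V_u = 0.0000
Node d (S = 104.5): continuation = e^(−0.05)·[0.2532·0.0000 + 0.7468·4.7517] = 3.3756; exercise value = 0.0000 ≤ continuation, so V_d = 3.3756
Node 0 (S = 110): continuation = e^(−0.05)·[0.2532·0.0000 + 0.7468·3.3756] = 2.3980; exercise value = 0.0000 ≤ continuation, so V_0 = 2.3980

$2.40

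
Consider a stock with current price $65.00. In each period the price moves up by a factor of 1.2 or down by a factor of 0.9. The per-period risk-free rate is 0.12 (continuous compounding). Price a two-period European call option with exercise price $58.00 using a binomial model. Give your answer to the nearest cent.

$19.62

Risk-neutral probability p = (e^0.12 − 0.9)/(1.2 − 0.9) = 0.2275/0.3000 = 0.7583
Terminal stock prices: S_uu = 93.6, S_ud = 70.2, S_dd = 52.65
Terminal payoffs (S − K): max(35.6, 0) = 35.6, max(12.2, 0) = 12.2, max(-5.35, 0) = 0
Node u (S = 78): V_u = e^(−0.12)·[0.7583·35.6000 + 0.2417·12.2000] = 26.5586
Node d (S = 58.5): V_d = e^(−0.12)·[0.7583·12.2000 + 0.2417·0.0000] = 8.2054
Node 0 (S = 65): V_0 = e^(−0.12)·[0.7583·26.5586 + 0.2417·8.2054] = 19.6214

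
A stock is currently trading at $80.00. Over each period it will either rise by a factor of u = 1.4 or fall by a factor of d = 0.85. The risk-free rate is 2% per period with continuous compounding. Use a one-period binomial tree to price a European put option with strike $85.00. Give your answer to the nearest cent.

$11.51

Risk-neutral probability p = (e^0.02 − 0.85)/(1.4 − 0.85) = 0.1702/0.5500 = 0.3095
Terminal stock prices: S_u = 112, S_d = 68
Terminal payoffs (K − S): max(-27, 0) = 0, max(17, 0) = 17
Node 0 (S = 80): V_0 = e^(−0.02)·[0.3095·0.0000 + 0.6905·17.0000] = 11.5068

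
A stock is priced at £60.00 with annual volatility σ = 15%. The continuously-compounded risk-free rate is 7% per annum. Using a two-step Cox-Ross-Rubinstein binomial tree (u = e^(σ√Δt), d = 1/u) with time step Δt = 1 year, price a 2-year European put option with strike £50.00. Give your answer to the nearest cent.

£0.42

CRR parameters: u = e^(σ√Δt) = e^(0.15·√1) = 1.1618, d = 1/u = 0.8607
Per-period rate: rΔt = 0.07·1 = 0.07, so R = e^0.07 = 1.0725
Risk-neutral probability p = (e^0.07 − 0.8607)/(1.1618 − 0.8607) = 0.2118/0.3011 = 0.7034
Terminal stock prices: S_uu = 80.99, S_ud = 60, S_dd = 44.45
Terminal payoffs (K − S): max(-30.99, 0) = 0, max(-10, 0) = 0, max(5.551, 0) = 5.551
Node u (S = 69.71): V_u = e^(−0.07)·[0.7034·0.0000 + 0.2966·0.0000] = 0.0000
Node d (S = 51.64): V_d = e^(−0.07)·[0.7034·0.0000 + 0.2966·5.5509] = 1.5353
Node 0 (S = 60): V_0 = e^(−0.07)·[0.7034·0.0000 + 0.2966·1.5353] = 0.4246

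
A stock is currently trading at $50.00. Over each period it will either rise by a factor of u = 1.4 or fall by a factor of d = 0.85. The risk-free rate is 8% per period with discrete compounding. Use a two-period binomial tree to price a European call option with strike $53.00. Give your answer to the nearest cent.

$9.46

Risk-neutral probability p = (1 + 0.08 − 0.85)/(1.4 − 0.85) = 0.2300/0.5500 = 0.4182
Terminal stock prices: S_uu = 98, S_ud = 59.5, S_dd = 36.12
Terminal payoffs (S − K): max(45, 0) = 45, max(6.5, 0) = 6.5, max(-16.88, 0) = 0
Node u (S = 70): V_u = 1/1.08·[0.4182·45.0000 + 0.5818·6.5000] = 20.9259
Node d (S = 42.5): V_d = 1/1.08·[0.4182·6.5000 + 0.5818·0.0000] = 2.5168
Node 0 (S = 50): V_0 = 1/1.08·[0.4182·20.9259 + 0.5818·2.5168] = 9.4585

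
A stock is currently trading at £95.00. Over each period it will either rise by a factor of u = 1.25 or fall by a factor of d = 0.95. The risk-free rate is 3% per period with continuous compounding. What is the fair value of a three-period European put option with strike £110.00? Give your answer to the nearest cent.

£11.34

Risk-neutral probability p = (e^0.03 − 0.95)/(1.25 − 0.95) = 0.0805/0.3000 = 0.2682
Terminal stock prices: S_uuu = 185.5, S_uud = 141, S_udd = 107.2, S_ddd = 81.45
Terminal payoffs (K − S): max(-75.55, 0) = 0, max(-31.02, 0) = 0, max(2.828, 0) = 2.828, max(28.55, 0) = 28.55
Node uu (S = 148.4): V_uu = e^(−0.03)·[0.2682·0.0000 + 0.7318·0.0000] = 0.0000
Node ud (S = 112.8): V_ud = e^(−0.03)·[0.2682·0.0000 + 0.7318·2.8281] = 2.0085
Node dd (S = 85.74): V_dd = e^(−0.03)·[0.2682·2.8281 + 0.7318·28.5494] = 21.0115
Node u (S = 118.8): V_u = e^(−0.03)·[0.2682·0.0000 + 0.7318·2.0085] = 1.4264
Node d (S = 90.25): V_d = e^(−0.03)·[0.2682·2.0085 + 0.7318·21.0115] = 15.4449
Node 0 (S = 95): V_0 = e^(−0.03)·[0.2682·1.4264 + 0.7318·15.4449] = 11.3400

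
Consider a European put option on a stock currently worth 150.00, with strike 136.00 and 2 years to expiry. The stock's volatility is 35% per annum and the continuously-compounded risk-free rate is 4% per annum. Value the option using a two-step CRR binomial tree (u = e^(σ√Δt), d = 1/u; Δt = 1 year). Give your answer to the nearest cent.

CRR parameters: u = e^(σ√Δt) = e^(0.35·√1) = 1.4191, d = 1/u = 0.7047
Per-period rate: rΔt = 0.04·1 = 0.04, so R = e^0.04 = 1.0408
Risk-neutral probability p = (e^0.04 − 0.7047)/(1.4191 − 0.7047) = 0.3361/0.7144 = 0.4705
Terminal stock prices: S_uu = 302.1, S_ud = 150, S_dd = 74.49
Terminal payoffs (K − S): max(-166.1, 0) = 0, max(-14, 0) = 0, max(61.51, 0) = 61.51
Node u (S = 212.9): V_u = e^(−0.04)·[0.4705·0.0000 + 0.5295·0.0000] = 0.0000
Node d (S = 105.7): V_d = e^(−0.04)·[0.4705·0.0000 + 0.5295·61.5122] = 31.2930
Node 0 (S = 150): V_0 = e^(−0.04)·[0.4705·0.0000 + 0.5295·31.2930] = 15.9196

15.92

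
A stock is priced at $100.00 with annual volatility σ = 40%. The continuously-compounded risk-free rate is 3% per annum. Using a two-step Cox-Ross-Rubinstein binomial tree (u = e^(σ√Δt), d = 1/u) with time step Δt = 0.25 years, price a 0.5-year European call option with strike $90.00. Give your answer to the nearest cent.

$17.72

CRR parameters: u = e^(σ√Δt) = e^(0.4·√0.25) = 1.2214, d = 1/u = 0.8187
Per-period rate: rΔt = 0.03·0.25 = 0.0075, so R = e^0.0075 = 1.0075
Risk-neutral probability p = (e^0.0075 − 0.8187)/(1.2214 − 0.8187) = 0.1888/0.4027 = 0.4689
Terminal stock prices: S_uu = 149.2, S_ud = 100, S_dd = 67.03
Terminal payoffs (S − K): max(59.18, 0) = 59.18, max(10, 0) = 10, max(-22.97, 0) = 0
Node u (S = 122.1): V_u = e^(−0.0075)·[0.4689·59.1825 + 0.5311·10.0000] = 32.8128
Node d (S = 81.87): V_d = e^(−0.0075)·[0.4689·10.0000 + 0.5311·0.0000] = 4.6536
Node 0 (S = 100): V_0 = e^(−0.0075)·[0.4689·32.8128 + 0.5311·4.6536] = 17.7229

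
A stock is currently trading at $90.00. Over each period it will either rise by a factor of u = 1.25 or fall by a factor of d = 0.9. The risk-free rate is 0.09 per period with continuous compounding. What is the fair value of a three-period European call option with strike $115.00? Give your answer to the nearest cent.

Risk-neutral probability p = (e^0.09 − 0.9)/(1.25 − 0.9) = 0.1942/0.3500 = 0.5548
Terminal stock prices: S_uuu = 175.8, S_uud = 126.6, S_udd = 91.12, S_ddd = 65.61
Terminal payoffs (S − K): max(60.78, 0) = 60.78, max(11.56, 0) = 11.56, max(-23.88, 0) = 0, max(-49.39, 0) = 0
Node uu (S = 140.6): V_uu = e^(−0.09)·[0.5548·60.7812 + 0.4452·11.5625] = 35.5229
Node ud (S = 101.2): V_ud = e^(−0.09)·[0.5548·11.5625 + 0.4452·0.0000] = 5.8626
Node dd (S = 72.9): V_dd = e^(−0.09)·[0.5548·0.0000 + 0.4452·0.0000] = 0.0000
Node u (S = 112.5): V_u = e^(−0.09)·[0.5548·35.5229 + 0.4452·5.8626] = 20.3968
Node d (S = 81): V_d = e^(−0.09)·[0.5548·5.8626 + 0.4452·0.0000] = 2.9725
Node 0 (S = 90): V_0 = e^(−0.09)·[0.5548·20.3968 + 0.4452·2.9725] = 11.5514

$11.55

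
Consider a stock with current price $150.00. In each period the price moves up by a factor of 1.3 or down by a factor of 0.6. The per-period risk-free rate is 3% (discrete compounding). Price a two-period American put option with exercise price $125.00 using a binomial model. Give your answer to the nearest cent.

Risk-neutral probability p = (1 + 0.03 − 0.6)/(1.3 − 0.6) = 0.4300/0.7000 = 0.6143
Terminal stock prices: S_uu = 253.5, S_ud = 117, S_dd = 54
Terminal payoffs (K − S): max(-128.5, 0) = 0, max(8, 0) = 8, max(71, 0) = 71
Node u (S = 195): continuation = 1/1.03·[0.6143·0.0000 + 0.3857·8.0000] = 2.9958; exercise value = 0.0000 ≤ continuation, so V_u = 2.9958
Node d (S = 90): continuation = 1/1.03·[0.6143·8.0000 + 0.3857·71.0000] = 31.3592; exercise value = 35.0000 > continuation, so V_d = 35.0000 (exercise)
Node 0 (S = 150): continuation = 1/1.03·[0.6143·2.9958 + 0.3857·35.0000] = 14.8935; exercise value = 0.0000 ≤ continuation, so V_0 = 14.8935

$14.89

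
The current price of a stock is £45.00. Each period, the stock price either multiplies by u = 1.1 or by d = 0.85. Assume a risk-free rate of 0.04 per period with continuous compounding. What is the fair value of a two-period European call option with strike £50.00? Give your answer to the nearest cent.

Risk-neutral probability p = (e^0.04 − 0.85)/(1.1 − 0.85) = 0.1908/0.2500 = 0.7632
Terminal stock prices: S_uu = 54.45, S_ud = 42.08, S_dd = 32.51
Terminal payoffs (S − K): max(4.45, 0) = 4.45, max(-7.925, 0) = 0, max(-17.49, 0) = 0
Node u (S = 49.5): V_u = e^(−0.04)·[0.7632·4.4500 + 0.2368·0.0000] = 3.2633
Node d (S = 38.25): V_d = e^(−0.04)·[0.7632·0.0000 + 0.2368·0.0000] = 0.0000
Node 0 (S = 45): V_0 = e^(−0.04)·[0.7632·3.2633 + 0.2368·0.0000] = 2.3930

£2.39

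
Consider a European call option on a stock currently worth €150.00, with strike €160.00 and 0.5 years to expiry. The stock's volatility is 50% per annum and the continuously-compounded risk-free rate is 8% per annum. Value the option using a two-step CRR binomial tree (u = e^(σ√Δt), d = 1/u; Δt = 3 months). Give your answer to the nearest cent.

€19.15

CRR parameters: u = e^(σ√Δt) = e^(0.5·√0.25) = 1.2840, d = 1/u = 0.7788
Per-period rate: rΔt = 0.08·0.25 = 0.02, so R = e^0.02 = 1.0202
Risk-neutral probability p = (e^0.02 − 0.7788)/(1.2840 − 0.7788) = 0.2414/0.5052 = 0.4778
Terminal stock prices: S_uu = 247.3, S_ud = 150, S_dd = 90.98
Terminal payoffs (S − K): max(87.31, 0) = 87.31, max(-10, 0) = 0, max(-69.02, 0) = 0
Node u (S = 192.6): V_u = e^(−0.02)·[0.4778·87.3082 + 0.5222·0.0000] = 40.8905
Node d (S = 116.8): V_d = e^(−0.02)·[0.4778·0.0000 + 0.5222·0.0000] = 0.0000
Node 0 (S = 150): V_0 = e^(−0.02)·[0.4778·40.8905 + 0.5222·0.0000] = 19.1510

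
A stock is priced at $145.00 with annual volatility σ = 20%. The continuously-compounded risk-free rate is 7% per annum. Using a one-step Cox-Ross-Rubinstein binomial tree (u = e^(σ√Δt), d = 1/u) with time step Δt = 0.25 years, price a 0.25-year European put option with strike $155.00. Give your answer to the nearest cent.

$10.22

CRR parameters: u = e^(σ√Δt) = e^(0.2·√0.25) = 1.1052, d = 1/u = 0.9048
Per-period rate: rΔt = 0.07·0.25 = 0.0175, so R = e^0.0175 = 1.0177
Risk-neutral probability p = (e^0.0175 − 0.9048)/(1.1052 − 0.9048) = 0.1128/0.2003 = 0.5631
Terminal stock prices: S_u = 160.2, S_d = 131.2
Terminal payoffs (K − S): max(-5.25, 0) = 0, max(23.8, 0) = 23.8
Node 0 (S = 145): V_0 = e^(−0.0175)·[0.5631·0.0000 + 0.4369·23.7986] = 10.2162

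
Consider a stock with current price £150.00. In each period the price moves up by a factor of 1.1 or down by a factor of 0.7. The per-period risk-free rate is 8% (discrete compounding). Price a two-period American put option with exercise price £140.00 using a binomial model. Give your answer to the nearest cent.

Risk-neutral probability p = (1 + 0.08 − 0.7)/(1.1 − 0.7) = 0.3800/0.4000 = 0.9500
Terminal stock prices: S_uu = 181.5, S_ud = 115.5, S_dd = 73.5
Terminal payoffs (K − S): max(-41.5, 0) = 0, max(24.5, 0) = 24.5, max(66.5, 0) = 66.5
Node u (S = 165): continuation = 1/1.08·[0.9500·0.0000 + 0.0500·24.5000] = 1.1343; exercise value = 0.0000 ≤ continuation, so V_u = 1.1343
Node d (S = 105): continuation = 1/1.08·[0.9500·24.5000 + 0.0500·66.5000] = 24.6296; exercise value = 35.0000 > continuation, so V_d = 35.0000 (exercise)
Node 0 (S = 150): continuation = 1/1.08·[0.9500·1.1343 + 0.0500·35.0000] = 2.6181; exercise value = 0.0000 ≤ continuation, so V_0 = 2.6181

£2.62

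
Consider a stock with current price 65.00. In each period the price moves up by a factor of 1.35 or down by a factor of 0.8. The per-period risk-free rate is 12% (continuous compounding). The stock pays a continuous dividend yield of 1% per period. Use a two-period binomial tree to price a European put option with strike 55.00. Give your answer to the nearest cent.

1.90

Per-period risk-free factor R = e^0.12 = 1.1275; dividend-adjusted growth = e^(0.12−0.01) = 1.1163.
Risk-neutral probability p = (1.1163 − 0.8)/(1.35 − 0.8) = 0.3163/0.5500 = 0.5751
Terminal stock prices: S_uu = 118.5, S_ud = 70.2, S_dd = 41.6
Terminal payoffs (K − S): max(-63.46, 0) = 0, max(-15.2, 0) = 0, max(13.4, 0) = 13.4
Node u (S = 87.75): V_u = e^(−0.12)·[0.5751·0.0000 + 0.4249·0.0000] = 0.0000
Node d (S = 52): V_d = e^(−0.12)·[0.5751·0.0000 + 0.4249·13.4000] = 5.0504
Node 0 (S = 65): V_0 = e^(−0.12)·[0.5751·0.0000 + 0.4249·5.0504] = 1.9035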